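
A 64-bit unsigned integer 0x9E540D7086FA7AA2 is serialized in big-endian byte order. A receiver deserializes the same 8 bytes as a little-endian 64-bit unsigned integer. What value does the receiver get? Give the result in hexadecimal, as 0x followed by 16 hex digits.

Stored big-endian, the bytes at ascending addresses are 9E 54 0D 70 86 FA 7A A2.
Read back as little-endian, the first byte is least significant, giving 0xA27AFA86700D549E.

0xA27AFA86700D549E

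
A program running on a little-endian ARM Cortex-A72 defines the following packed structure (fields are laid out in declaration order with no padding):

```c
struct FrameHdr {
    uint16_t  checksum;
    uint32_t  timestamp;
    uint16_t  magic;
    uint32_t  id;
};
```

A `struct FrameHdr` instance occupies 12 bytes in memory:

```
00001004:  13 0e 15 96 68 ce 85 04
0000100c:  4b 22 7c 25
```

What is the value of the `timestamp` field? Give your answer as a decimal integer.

`timestamp` follows `checksum` (2 bytes), so it starts at byte offset 2 and occupies 4 bytes.
Bytes at offsets 2..5: 15 96 68 CE.
Little-endian stores the least-significant byte at the lowest address.
Reassemble most-significant byte first: CE 68 96 15 → 0xCE689615.
0xCE689615 = 3462960661.

3462960661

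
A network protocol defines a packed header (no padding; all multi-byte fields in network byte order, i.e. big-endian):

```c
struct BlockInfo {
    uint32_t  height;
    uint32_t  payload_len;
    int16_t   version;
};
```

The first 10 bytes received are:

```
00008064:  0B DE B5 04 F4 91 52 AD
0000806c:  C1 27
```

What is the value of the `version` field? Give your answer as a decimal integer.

`version` follows `height` (4 B), `payload_len` (4 B), so it starts at offset 4 + 4 = 8 and occupies 2 bytes.
Bytes at offsets 8..9: C1 27.
In big-endian order the high byte comes first in memory.
The bytes are already most-significant first: 0xC127.
Top bit is set, so as a signed 16-bit value this is 0xC127 − 2^16 = -16089.

-16089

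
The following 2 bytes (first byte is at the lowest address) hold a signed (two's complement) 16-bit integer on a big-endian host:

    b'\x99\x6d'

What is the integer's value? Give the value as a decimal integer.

Big-endian stores the most-significant byte at the lowest address.
The bytes are already most-significant first: 0x996D.
Top bit is set, so as a signed 16-bit value this is 0x996D − 2^16 = -26259.

-26259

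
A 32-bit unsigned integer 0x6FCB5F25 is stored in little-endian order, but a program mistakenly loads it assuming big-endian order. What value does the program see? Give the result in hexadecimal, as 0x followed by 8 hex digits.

0x255FCB6F

Stored little-endian, the bytes at ascending addresses are 25 5F CB 6F.
Read back as big-endian, the last byte is least significant, giving 0x255FCB6F.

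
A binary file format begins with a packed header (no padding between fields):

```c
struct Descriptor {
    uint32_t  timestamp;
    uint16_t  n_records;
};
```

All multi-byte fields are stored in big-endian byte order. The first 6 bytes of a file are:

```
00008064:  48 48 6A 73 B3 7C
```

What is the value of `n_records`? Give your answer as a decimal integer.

45948

`n_records` follows `timestamp` (4 bytes), so it starts at byte offset 4 and occupies 2 bytes.
Bytes at offsets 4..5: B3 7C.
Big-endian stores the most-significant byte at the lowest address.
The bytes are already most-significant first: 0xB37C.
0xB37C = 45948.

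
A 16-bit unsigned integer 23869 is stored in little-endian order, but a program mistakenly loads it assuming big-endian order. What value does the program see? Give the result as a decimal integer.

15709

23869 in 16-bit hexadecimal is 0x5D3D.
Stored little-endian, the bytes at ascending addresses are 3D 5D.
Read back as big-endian, the last byte is least significant, giving 0x3D5D.
0x3D5D = 15709.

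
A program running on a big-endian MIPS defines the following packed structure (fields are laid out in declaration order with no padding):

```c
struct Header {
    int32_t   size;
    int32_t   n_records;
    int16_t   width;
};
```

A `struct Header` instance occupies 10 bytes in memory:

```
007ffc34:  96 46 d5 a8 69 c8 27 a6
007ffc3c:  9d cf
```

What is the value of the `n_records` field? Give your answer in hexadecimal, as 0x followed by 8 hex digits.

0x69C827A6

`n_records` follows `size` (4 bytes), so it starts at byte offset 4 and occupies 4 bytes.
Bytes at offsets 4..7: 69 C8 27 A6.
In big-endian order the high byte comes first in memory.
The bytes are already most-significant first: 0x69C827A6.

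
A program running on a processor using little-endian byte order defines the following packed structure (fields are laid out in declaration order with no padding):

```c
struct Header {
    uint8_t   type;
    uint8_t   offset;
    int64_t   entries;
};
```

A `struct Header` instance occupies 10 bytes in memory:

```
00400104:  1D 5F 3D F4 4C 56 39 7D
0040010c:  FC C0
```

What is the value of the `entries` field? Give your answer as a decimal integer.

`entries` follows `type` (1 B), `offset` (1 B), so it starts at offset 1 + 1 = 2 and occupies 8 bytes.
Bytes at offsets 2..9: 3D F4 4C 56 39 7D FC C0.
Little-endian stores the least-significant byte at the lowest address.
Reassemble most-significant byte first: C0 FC 7D 39 56 4C F4 3D → 0xC0FC7D39564CF43D.
Top bit is set, so as a signed 64-bit value this is 0xC0FC7D39564CF43D − 2^64 = -4540616639081810883.

-4540616639081810883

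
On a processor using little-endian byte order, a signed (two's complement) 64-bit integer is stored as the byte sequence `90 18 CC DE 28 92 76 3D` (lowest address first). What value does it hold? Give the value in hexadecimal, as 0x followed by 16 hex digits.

Little-endian stores the least-significant byte at the lowest address.
Reassemble most-significant byte first: 3D 76 92 28 DE CC 18 90 → 0x3D769228DECC1890.

0x3D769228DECC1890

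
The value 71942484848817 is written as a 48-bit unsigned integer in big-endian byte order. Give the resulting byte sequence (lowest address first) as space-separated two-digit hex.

71942484848817 in hexadecimal, padded to 48 bits, is 0x416E6A40F0B1.
Split into bytes (most-significant first): 41 6E 6A 40 F0 B1.
Big-endian stores the most-significant byte at the lowest address.
So the memory order matches the most-significant-first order: 41 6E 6A 40 F0 B1.

41 6E 6A 40 F0 B1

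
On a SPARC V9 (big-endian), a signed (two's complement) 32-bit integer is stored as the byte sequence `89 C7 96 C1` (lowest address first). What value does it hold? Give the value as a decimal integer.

-1983408447

Big-endian: lowest address holds the most-significant byte.
The bytes are already most-significant first: 0x89C796C1.
Top bit is set, so as a signed 32-bit value this is 0x89C796C1 − 2^32 = -1983408447.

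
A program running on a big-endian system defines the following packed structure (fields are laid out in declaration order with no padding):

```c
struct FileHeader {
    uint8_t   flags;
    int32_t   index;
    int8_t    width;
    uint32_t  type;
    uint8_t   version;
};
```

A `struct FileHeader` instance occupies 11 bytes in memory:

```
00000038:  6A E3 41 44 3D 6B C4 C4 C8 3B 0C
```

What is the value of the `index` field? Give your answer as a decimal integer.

`index` follows `flags` (1 byte), so it starts at byte offset 1 and occupies 4 bytes.
Bytes at offsets 1..4: E3 41 44 3D.
Big-endian: lowest address holds the most-significant byte.
The bytes are already most-significant first: 0xE341443D.
Top bit is set, so as a signed 32-bit value this is 0xE341443D − 2^32 = -482261955.

-482261955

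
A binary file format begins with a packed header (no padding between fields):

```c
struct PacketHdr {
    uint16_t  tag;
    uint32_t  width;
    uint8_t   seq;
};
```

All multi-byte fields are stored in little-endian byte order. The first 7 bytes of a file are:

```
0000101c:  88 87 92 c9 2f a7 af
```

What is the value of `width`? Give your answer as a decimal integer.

`width` follows `tag` (2 bytes), so it starts at byte offset 2 and occupies 4 bytes.
Bytes at offsets 2..5: 92 C9 2F A7.
Little-endian: lowest address holds the least-significant byte.
Reassemble most-significant byte first: A7 2F C9 92 → 0xA72FC992.
0xA72FC992 = 2804926866.

2804926866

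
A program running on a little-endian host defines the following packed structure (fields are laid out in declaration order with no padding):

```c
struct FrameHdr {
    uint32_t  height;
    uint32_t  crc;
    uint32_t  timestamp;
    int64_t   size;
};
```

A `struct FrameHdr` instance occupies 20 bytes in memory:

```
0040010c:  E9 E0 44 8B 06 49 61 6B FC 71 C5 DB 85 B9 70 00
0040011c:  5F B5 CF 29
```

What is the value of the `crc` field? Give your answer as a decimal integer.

`crc` follows `height` (4 bytes), so it starts at byte offset 4 and occupies 4 bytes.
Bytes at offsets 4..7: 06 49 61 6B.
Little-endian stores the least-significant byte at the lowest address.
Reassemble most-significant byte first: 6B 61 49 06 → 0x6B614906.
0x6B614906 = 1801537798.

1801537798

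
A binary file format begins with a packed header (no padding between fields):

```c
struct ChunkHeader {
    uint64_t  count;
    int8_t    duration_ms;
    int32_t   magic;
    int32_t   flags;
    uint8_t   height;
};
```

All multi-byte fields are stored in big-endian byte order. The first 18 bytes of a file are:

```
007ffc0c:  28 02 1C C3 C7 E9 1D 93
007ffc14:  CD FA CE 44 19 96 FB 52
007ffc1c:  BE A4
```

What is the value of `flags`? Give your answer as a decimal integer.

`flags` follows `count` (8 B), `duration_ms` (1 B), `magic` (4 B), so it starts at offset 8 + 1 + 4 = 13 and occupies 4 bytes.
Bytes at offsets 13..16: 96 FB 52 BE.
Big-endian stores the most-significant byte at the lowest address.
The bytes are already most-significant first: 0x96FB52BE.
Top bit is set, so as a signed 32-bit value this is 0x96FB52BE − 2^32 = -1761914178.

-1761914178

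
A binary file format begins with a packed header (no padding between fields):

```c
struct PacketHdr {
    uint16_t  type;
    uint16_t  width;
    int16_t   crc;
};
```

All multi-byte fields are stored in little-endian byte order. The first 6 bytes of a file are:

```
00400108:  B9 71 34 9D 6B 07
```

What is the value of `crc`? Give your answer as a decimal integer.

`crc` follows `type` (2 B), `width` (2 B), so it starts at offset 2 + 2 = 4 and occupies 2 bytes.
Bytes at offsets 4..5: 6B 07.
Little-endian stores the least-significant byte at the lowest address.
Reassemble most-significant byte first: 07 6B → 0x076B.
0x076B = 1899.

1899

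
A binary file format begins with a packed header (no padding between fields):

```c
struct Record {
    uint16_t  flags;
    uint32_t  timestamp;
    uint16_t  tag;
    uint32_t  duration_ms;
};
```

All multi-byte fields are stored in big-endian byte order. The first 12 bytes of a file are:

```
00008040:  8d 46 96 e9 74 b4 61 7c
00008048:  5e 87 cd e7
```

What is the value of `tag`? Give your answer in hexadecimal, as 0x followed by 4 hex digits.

`tag` follows `flags` (2 B), `timestamp` (4 B), so it starts at offset 2 + 4 = 6 and occupies 2 bytes.
Bytes at offsets 6..7: 61 7C.
Big-endian stores the most-significant byte at the lowest address.
The bytes are already most-significant first: 0x617C.

0x617C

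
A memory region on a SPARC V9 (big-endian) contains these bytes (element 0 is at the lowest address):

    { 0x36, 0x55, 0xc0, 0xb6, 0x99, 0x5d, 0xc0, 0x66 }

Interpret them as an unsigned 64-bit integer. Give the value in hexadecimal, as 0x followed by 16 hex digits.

Big-endian: lowest address holds the most-significant byte.
The bytes are already most-significant first: 0x3655C0B6995DC066.

0x3655C0B6995DC066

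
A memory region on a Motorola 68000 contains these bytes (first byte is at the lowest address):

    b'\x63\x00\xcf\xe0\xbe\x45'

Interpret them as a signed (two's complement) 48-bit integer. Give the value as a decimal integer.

Big-endian stores the most-significant byte at the lowest address.
The bytes are already most-significant first: 0x6300CFE0BE45.
0x6300CFE0BE45 = 108855138762309.

108855138762309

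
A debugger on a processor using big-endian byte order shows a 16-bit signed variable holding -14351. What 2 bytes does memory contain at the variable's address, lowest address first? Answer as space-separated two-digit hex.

Two's complement of -14351 in 16 bits: 14351 = 0x380F; invert → 0xC7F0; add 1 → 0xC7F1.
Split into bytes (most-significant first): C7 F1.
Big-endian stores the most-significant byte at the lowest address.
So the memory order matches the most-significant-first order: C7 F1.

C7 F1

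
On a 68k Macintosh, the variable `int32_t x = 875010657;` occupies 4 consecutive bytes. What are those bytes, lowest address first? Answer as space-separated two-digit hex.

34 27 9A 61

875010657 in hexadecimal, padded to 32 bits, is 0x34279A61.
Split into bytes (most-significant first): 34 27 9A 61.
Big-endian: lowest address holds the most-significant byte.
So the memory order matches the most-significant-first order: 34 27 9A 61.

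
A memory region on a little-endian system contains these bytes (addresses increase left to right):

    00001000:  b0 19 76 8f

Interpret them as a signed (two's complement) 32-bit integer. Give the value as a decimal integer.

-1888085584

Little-endian stores the least-significant byte at the lowest address.
Reassemble most-significant byte first: 8F 76 19 B0 → 0x8F7619B0.
Top bit is set, so as a signed 32-bit value this is 0x8F7619B0 − 2^32 = -1888085584.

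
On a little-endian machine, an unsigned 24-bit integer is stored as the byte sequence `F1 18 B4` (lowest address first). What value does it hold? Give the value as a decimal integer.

11802865

Little-endian stores the least-significant byte at the lowest address.
Reassemble most-significant byte first: B4 18 F1 → 0xB418F1.
0xB418F1 = 11802865.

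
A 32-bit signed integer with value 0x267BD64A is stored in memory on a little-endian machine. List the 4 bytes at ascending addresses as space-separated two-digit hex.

Split into bytes (most-significant first): 26 7B D6 4A.
Little-endian stores the least-significant byte at the lowest address.
So at ascending addresses the bytes are 4A D6 7B 26.

4A D6 7B 26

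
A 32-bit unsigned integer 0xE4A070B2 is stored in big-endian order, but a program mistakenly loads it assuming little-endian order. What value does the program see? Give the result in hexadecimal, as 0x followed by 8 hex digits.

Stored big-endian, the bytes at ascending addresses are E4 A0 70 B2.
Read back as little-endian, the first byte is least significant, giving 0xB270A0E4.

0xB270A0E4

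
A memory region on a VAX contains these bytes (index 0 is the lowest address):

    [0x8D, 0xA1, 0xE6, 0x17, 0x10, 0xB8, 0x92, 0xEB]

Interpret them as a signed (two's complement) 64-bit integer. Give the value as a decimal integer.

-1471911748936752755

Little-endian stores the least-significant byte at the lowest address.
Reassemble most-significant byte first: EB 92 B8 10 17 E6 A1 8D → 0xEB92B81017E6A18D.
Top bit is set, so as a signed 64-bit value this is 0xEB92B81017E6A18D − 2^64 = -1471911748936752755.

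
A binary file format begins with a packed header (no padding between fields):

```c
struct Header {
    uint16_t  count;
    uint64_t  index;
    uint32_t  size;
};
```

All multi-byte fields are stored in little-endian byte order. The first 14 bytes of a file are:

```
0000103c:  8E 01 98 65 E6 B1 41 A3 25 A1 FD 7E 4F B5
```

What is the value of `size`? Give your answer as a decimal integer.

`size` follows `count` (2 B), `index` (8 B), so it starts at offset 2 + 8 = 10 and occupies 4 bytes.
Bytes at offsets 10..13: FD 7E 4F B5.
Little-endian: lowest address holds the least-significant byte.
Reassemble most-significant byte first: B5 4F 7E FD → 0xB54F7EFD.
0xB54F7EFD = 3041885949.

3041885949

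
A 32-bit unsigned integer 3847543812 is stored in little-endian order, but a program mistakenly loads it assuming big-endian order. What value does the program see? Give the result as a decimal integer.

3847543812 in 32-bit hexadecimal is 0xE554DC04.
Stored little-endian, the bytes at ascending addresses are 04 DC 54 E5.
Read back as big-endian, the last byte is least significant, giving 0x04DC54E5.
0x04DC54E5 = 81548517.

81548517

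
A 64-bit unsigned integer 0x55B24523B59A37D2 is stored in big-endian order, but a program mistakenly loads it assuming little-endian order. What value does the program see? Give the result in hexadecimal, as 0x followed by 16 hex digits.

Stored big-endian, the bytes at ascending addresses are 55 B2 45 23 B5 9A 37 D2.
Read back as little-endian, the first byte is least significant, giving 0xD2379AB52345B255.

0xD2379AB52345B255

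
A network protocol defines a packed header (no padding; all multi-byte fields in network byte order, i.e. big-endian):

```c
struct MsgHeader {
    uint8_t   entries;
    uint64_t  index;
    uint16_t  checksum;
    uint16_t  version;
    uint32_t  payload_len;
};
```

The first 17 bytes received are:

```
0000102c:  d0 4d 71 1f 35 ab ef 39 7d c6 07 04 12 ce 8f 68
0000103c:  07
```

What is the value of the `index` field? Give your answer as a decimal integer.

`index` follows `entries` (1 byte), so it starts at byte offset 1 and occupies 8 bytes.
Bytes at offsets 1..8: 4D 71 1F 35 AB EF 39 7D.
In big-endian order the high byte comes first in memory.
The bytes are already most-significant first: 0x4D711F35ABEF397D.
0x4D711F35ABEF397D = 5580275728667064701.

5580275728667064701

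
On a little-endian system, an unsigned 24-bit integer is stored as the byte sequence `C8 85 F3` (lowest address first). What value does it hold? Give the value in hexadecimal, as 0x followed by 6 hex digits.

In little-endian order the low byte comes first in memory.
Reassemble most-significant byte first: F3 85 C8 → 0xF385C8.

0xF385C8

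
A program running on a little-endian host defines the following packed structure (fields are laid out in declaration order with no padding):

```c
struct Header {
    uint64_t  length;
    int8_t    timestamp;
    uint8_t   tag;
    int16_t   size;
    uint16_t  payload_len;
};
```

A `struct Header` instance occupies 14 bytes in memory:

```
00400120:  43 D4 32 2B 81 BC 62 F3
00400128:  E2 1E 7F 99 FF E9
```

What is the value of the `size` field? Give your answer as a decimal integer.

`size` follows `length` (8 B), `timestamp` (1 B), `tag` (1 B), so it starts at offset 8 + 1 + 1 = 10 and occupies 2 bytes.
Bytes at offsets 10..11: 7F 99.
In little-endian order the low byte comes first in memory.
Reassemble most-significant byte first: 99 7F → 0x997F.
Top bit is set, so as a signed 16-bit value this is 0x997F − 2^16 = -26241.

-26241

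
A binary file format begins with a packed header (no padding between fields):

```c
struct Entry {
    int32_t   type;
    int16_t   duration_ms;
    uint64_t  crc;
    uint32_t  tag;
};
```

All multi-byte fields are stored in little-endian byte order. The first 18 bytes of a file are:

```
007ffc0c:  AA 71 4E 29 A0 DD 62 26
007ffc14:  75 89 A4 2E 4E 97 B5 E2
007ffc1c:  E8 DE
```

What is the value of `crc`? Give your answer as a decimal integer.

10902703032126219874

`crc` follows `type` (4 B), `duration_ms` (2 B), so it starts at offset 4 + 2 = 6 and occupies 8 bytes.
Bytes at offsets 6..13: 62 26 75 89 A4 2E 4E 97.
Little-endian stores the least-significant byte at the lowest address.
Reassemble most-significant byte first: 97 4E 2E A4 89 75 26 62 → 0x974E2EA489752662.
0x974E2EA489752662 = 10902703032126219874.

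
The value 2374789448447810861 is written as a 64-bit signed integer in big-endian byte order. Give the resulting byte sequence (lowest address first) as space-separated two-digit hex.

2374789448447810861 in hexadecimal, padded to 64 bits, is 0x20F4F26BD313DD2D.
Split into bytes (most-significant first): 20 F4 F2 6B D3 13 DD 2D.
In big-endian order the high byte comes first in memory.
So the memory order matches the most-significant-first order: 20 F4 F2 6B D3 13 DD 2D.

20 F4 F2 6B D3 13 DD 2D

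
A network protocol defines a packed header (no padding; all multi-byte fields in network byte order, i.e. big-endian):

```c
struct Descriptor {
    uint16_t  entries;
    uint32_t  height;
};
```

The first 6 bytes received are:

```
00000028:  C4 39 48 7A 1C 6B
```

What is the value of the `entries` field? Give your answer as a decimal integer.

`entries` is the first field, at byte offset 0, occupying 2 bytes.
Bytes at offsets 0..1: C4 39.
Big-endian stores the most-significant byte at the lowest address.
The bytes are already most-significant first: 0xC439.
0xC439 = 50233.

50233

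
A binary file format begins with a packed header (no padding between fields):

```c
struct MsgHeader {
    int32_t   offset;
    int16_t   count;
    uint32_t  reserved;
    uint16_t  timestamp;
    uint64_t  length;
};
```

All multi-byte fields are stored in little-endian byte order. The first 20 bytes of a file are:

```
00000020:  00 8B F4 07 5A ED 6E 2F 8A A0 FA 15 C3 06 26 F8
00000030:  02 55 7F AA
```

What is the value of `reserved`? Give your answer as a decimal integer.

2693410670

`reserved` follows `offset` (4 B), `count` (2 B), so it starts at offset 4 + 2 = 6 and occupies 4 bytes.
Bytes at offsets 6..9: 6E 2F 8A A0.
Little-endian stores the least-significant byte at the lowest address.
Reassemble most-significant byte first: A0 8A 2F 6E → 0xA08A2F6E.
0xA08A2F6E = 2693410670.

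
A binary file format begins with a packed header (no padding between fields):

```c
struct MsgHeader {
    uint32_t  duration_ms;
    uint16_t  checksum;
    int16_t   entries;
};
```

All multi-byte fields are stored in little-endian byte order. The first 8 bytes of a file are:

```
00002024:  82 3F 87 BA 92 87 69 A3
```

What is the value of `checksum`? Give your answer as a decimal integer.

34706

`checksum` follows `duration_ms` (4 bytes), so it starts at byte offset 4 and occupies 2 bytes.
Bytes at offsets 4..5: 92 87.
Little-endian stores the least-significant byte at the lowest address.
Reassemble most-significant byte first: 87 92 → 0x8792.
0x8792 = 34706.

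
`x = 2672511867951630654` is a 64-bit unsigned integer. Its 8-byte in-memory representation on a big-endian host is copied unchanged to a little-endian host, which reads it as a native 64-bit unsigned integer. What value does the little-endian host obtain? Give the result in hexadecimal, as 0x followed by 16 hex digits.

2672511867951630654 in 64-bit hexadecimal is 0x2516AB626345C93E.
Stored big-endian, the bytes at ascending addresses are 25 16 AB 62 63 45 C9 3E.
Read back as little-endian, the first byte is least significant, giving 0x3EC9456362AB1625.

0x3EC9456362AB1625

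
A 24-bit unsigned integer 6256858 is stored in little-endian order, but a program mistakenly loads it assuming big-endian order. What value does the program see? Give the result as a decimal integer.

14317663

6256858 in 24-bit hexadecimal is 0x5F78DA.
Stored little-endian, the bytes at ascending addresses are DA 78 5F.
Read back as big-endian, the last byte is least significant, giving 0xDA785F.
0xDA785F = 14317663.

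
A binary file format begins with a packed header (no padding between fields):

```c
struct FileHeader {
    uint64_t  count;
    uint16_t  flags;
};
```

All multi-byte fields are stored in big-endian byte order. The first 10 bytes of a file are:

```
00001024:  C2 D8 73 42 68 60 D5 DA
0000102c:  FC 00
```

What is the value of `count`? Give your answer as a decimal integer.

14040098567383733722

`count` is the first field, at byte offset 0, occupying 8 bytes.
Bytes at offsets 0..7: C2 D8 73 42 68 60 D5 DA.
Big-endian: lowest address holds the most-significant byte.
The bytes are already most-significant first: 0xC2D873426860D5DA.
0xC2D873426860D5DA = 14040098567383733722.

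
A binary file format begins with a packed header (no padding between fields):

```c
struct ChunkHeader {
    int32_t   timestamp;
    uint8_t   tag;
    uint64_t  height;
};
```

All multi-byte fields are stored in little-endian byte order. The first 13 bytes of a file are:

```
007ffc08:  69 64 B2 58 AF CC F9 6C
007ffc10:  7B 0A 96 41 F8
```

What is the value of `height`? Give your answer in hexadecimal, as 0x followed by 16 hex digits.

`height` follows `timestamp` (4 B), `tag` (1 B), so it starts at offset 4 + 1 = 5 and occupies 8 bytes.
Bytes at offsets 5..12: CC F9 6C 7B 0A 96 41 F8.
Little-endian stores the least-significant byte at the lowest address.
Reassemble most-significant byte first: F8 41 96 0A 7B 6C F9 CC → 0xF841960A7B6CF9CC.

0xF841960A7B6CF9CC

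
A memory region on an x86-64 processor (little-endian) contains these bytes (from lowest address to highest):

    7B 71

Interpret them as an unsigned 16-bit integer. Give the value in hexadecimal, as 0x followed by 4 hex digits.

0x717B

In little-endian order the low byte comes first in memory.
Reassemble most-significant byte first: 71 7B → 0x717B.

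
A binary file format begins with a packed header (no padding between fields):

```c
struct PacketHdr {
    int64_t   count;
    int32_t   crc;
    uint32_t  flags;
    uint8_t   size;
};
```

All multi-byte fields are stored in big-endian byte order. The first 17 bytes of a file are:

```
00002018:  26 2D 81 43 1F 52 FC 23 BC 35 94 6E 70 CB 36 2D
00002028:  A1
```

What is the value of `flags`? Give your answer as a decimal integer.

`flags` follows `count` (8 B), `crc` (4 B), so it starts at offset 8 + 4 = 12 and occupies 4 bytes.
Bytes at offsets 12..15: 70 CB 36 2D.
Big-endian: lowest address holds the most-significant byte.
The bytes are already most-significant first: 0x70CB362D.
0x70CB362D = 1892365869.

1892365869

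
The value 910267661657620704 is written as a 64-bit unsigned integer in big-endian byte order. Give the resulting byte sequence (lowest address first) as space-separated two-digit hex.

0C A1 EB 9D 8F A0 C0 E0

910267661657620704 in hexadecimal, padded to 64 bits, is 0x0CA1EB9D8FA0C0E0.
Split into bytes (most-significant first): 0C A1 EB 9D 8F A0 C0 E0.
Big-endian: lowest address holds the most-significant byte.
So the memory order matches the most-significant-first order: 0C A1 EB 9D 8F A0 C0 E0.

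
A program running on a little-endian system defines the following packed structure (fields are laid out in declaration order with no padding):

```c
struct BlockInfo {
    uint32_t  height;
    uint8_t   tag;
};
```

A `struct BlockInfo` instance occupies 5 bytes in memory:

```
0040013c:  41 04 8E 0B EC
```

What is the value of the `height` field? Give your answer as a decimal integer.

`height` is the first field, at byte offset 0, occupying 4 bytes.
Bytes at offsets 0..3: 41 04 8E 0B.
Little-endian: lowest address holds the least-significant byte.
Reassemble most-significant byte first: 0B 8E 04 41 → 0x0B8E0441.
0x0B8E0441 = 193856577.

193856577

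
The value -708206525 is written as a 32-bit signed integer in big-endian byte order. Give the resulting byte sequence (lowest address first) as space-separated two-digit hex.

D5 C9 A0 43

Two's complement of -708206525 in 32 bits: 708206525 = 0x2A365FBD; invert → 0xD5C9A042; add 1 → 0xD5C9A043.
Split into bytes (most-significant first): D5 C9 A0 43.
Big-endian: lowest address holds the most-significant byte.
So the memory order matches the most-significant-first order: D5 C9 A0 43.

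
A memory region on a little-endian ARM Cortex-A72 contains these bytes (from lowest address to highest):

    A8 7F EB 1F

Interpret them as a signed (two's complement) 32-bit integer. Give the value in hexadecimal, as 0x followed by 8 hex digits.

In little-endian order the low byte comes first in memory.
Reassemble most-significant byte first: 1F EB 7F A8 → 0x1FEB7FA8.

0x1FEB7FA8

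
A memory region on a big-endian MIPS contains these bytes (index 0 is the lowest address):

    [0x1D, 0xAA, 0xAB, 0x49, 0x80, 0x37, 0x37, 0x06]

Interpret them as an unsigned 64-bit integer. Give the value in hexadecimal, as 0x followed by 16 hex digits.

Big-endian: lowest address holds the most-significant byte.
The bytes are already most-significant first: 0x1DAAAB4980373706.

0x1DAAAB4980373706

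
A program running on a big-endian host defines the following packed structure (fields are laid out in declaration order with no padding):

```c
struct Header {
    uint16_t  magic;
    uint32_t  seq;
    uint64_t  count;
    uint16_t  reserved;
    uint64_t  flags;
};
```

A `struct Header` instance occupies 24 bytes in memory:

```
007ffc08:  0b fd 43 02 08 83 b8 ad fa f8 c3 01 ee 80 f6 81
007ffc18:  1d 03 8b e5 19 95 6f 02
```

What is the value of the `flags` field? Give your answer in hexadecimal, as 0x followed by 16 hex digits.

`flags` follows `magic` (2 B), `seq` (4 B), `count` (8 B), `reserved` (2 B), so it starts at offset 2 + 4 + 8 + 2 = 16 and occupies 8 bytes.
Bytes at offsets 16..23: 1D 03 8B E5 19 95 6F 02.
In big-endian order the high byte comes first in memory.
The bytes are already most-significant first: 0x1D038BE519956F02.

0x1D038BE519956F02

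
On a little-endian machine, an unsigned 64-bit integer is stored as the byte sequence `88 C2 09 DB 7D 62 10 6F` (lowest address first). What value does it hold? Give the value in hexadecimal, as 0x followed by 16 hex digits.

Little-endian: lowest address holds the least-significant byte.
Reassemble most-significant byte first: 6F 10 62 7D DB 09 C2 88 → 0x6F10627DDB09C288.

0x6F10627DDB09C288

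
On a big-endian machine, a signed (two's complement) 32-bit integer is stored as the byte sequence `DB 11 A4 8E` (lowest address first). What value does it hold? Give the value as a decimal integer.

-619600754

In big-endian order the high byte comes first in memory.
The bytes are already most-significant first: 0xDB11A48E.
Top bit is set, so as a signed 32-bit value this is 0xDB11A48E − 2^32 = -619600754.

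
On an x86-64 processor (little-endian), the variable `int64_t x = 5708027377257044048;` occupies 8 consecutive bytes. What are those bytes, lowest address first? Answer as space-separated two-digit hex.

50 58 9C 3D A8 FC 36 4F

5708027377257044048 in hexadecimal, padded to 64 bits, is 0x4F36FCA83D9C5850.
Split into bytes (most-significant first): 4F 36 FC A8 3D 9C 58 50.
In little-endian order the low byte comes first in memory.
So at ascending addresses the bytes are 50 58 9C 3D A8 FC 36 4F.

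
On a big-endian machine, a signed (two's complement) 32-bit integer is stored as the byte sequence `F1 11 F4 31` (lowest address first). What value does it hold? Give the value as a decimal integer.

-250481615

In big-endian order the high byte comes first in memory.
The bytes are already most-significant first: 0xF111F431.
Top bit is set, so as a signed 32-bit value this is 0xF111F431 − 2^32 = -250481615.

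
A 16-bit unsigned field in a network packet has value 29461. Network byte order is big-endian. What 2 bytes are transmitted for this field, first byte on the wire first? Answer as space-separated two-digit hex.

29461 in hexadecimal, padded to 16 bits, is 0x7315.
Split into bytes (most-significant first): 73 15.
Big-endian: lowest address holds the most-significant byte.
So the memory order matches the most-significant-first order: 73 15.

73 15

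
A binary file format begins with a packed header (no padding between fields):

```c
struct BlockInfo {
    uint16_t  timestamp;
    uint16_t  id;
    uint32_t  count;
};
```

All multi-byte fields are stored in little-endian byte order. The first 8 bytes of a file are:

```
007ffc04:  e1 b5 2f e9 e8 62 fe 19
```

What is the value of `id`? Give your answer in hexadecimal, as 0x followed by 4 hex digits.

0xE92F

`id` follows `timestamp` (2 bytes), so it starts at byte offset 2 and occupies 2 bytes.
Bytes at offsets 2..3: 2F E9.
In little-endian order the low byte comes first in memory.
Reassemble most-significant byte first: E9 2F → 0xE92F.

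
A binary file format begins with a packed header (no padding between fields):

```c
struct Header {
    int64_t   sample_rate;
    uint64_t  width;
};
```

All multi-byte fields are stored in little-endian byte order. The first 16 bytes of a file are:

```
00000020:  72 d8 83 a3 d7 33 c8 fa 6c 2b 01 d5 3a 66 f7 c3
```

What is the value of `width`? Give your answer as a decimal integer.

`width` follows `sample_rate` (8 bytes), so it starts at byte offset 8 and occupies 8 bytes.
Bytes at offsets 8..15: 6C 2B 01 D5 3A 66 F7 C3.
In little-endian order the low byte comes first in memory.
Reassemble most-significant byte first: C3 F7 66 3A D5 01 2B 6C → 0xC3F7663AD5012B6C.
0xC3F7663AD5012B6C = 14120867559511239532.

14120867559511239532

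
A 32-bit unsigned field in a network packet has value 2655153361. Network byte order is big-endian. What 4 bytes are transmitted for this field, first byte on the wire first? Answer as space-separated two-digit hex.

2655153361 in hexadecimal, padded to 32 bits, is 0x9E426CD1.
Split into bytes (most-significant first): 9E 42 6C D1.
Big-endian: lowest address holds the most-significant byte.
So the memory order matches the most-significant-first order: 9E 42 6C D1.

9E 42 6C D1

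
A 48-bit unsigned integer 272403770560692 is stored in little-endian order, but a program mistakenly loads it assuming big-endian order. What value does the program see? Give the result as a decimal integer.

272403770560692 in 48-bit hexadecimal is 0xF7BFF1FAD0B4.
Stored little-endian, the bytes at ascending addresses are B4 D0 FA F1 BF F7.
Read back as big-endian, the last byte is least significant, giving 0xB4D0FAF1BFF7.
0xB4D0FAF1BFF7 = 198809656344567.

198809656344567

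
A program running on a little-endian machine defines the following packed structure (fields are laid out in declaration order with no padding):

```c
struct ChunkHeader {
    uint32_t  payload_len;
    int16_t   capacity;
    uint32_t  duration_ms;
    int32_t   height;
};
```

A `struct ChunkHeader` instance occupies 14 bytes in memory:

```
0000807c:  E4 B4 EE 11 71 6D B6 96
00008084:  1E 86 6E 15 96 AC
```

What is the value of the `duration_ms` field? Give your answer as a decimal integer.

2250151606

`duration_ms` follows `payload_len` (4 B), `capacity` (2 B), so it starts at offset 4 + 2 = 6 and occupies 4 bytes.
Bytes at offsets 6..9: B6 96 1E 86.
In little-endian order the low byte comes first in memory.
Reassemble most-significant byte first: 86 1E 96 B6 → 0x861E96B6.
0x861E96B6 = 2250151606.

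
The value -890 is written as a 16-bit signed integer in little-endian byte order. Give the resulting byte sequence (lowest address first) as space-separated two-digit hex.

86 FC

Two's complement of -890 in 16 bits: 890 = 0x037A; invert → 0xFC85; add 1 → 0xFC86.
Split into bytes (most-significant first): FC 86.
Little-endian stores the least-significant byte at the lowest address.
So at ascending addresses the bytes are 86 FC.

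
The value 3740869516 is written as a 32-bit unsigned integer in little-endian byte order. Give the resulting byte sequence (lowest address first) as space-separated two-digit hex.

8C 23 F9 DE

3740869516 in hexadecimal, padded to 32 bits, is 0xDEF9238C.
Split into bytes (most-significant first): DE F9 23 8C.
In little-endian order the low byte comes first in memory.
So at ascending addresses the bytes are 8C 23 F9 DE.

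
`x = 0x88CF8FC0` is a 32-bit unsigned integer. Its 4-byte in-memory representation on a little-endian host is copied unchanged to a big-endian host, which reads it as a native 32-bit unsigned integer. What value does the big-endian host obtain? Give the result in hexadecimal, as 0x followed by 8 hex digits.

0xC08FCF88

Stored little-endian, the bytes at ascending addresses are C0 8F CF 88.
Read back as big-endian, the last byte is least significant, giving 0xC08FCF88.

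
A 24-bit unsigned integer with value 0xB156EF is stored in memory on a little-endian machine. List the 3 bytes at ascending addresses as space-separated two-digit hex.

Split into bytes (most-significant first): B1 56 EF.
Little-endian stores the least-significant byte at the lowest address.
So at ascending addresses the bytes are EF 56 B1.

EF 56 B1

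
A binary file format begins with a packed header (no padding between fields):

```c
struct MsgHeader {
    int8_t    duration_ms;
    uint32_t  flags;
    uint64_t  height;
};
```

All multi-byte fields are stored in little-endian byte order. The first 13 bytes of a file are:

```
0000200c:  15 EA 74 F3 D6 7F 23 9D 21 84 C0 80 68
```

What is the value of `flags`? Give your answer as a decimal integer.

3606279402

`flags` follows `duration_ms` (1 byte), so it starts at byte offset 1 and occupies 4 bytes.
Bytes at offsets 1..4: EA 74 F3 D6.
In little-endian order the low byte comes first in memory.
Reassemble most-significant byte first: D6 F3 74 EA → 0xD6F374EA.
0xD6F374EA = 3606279402.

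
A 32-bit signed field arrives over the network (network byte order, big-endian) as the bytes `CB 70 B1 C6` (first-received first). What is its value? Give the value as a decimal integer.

Big-endian stores the most-significant byte at the lowest address.
The bytes are already most-significant first: 0xCB70B1C6.
Top bit is set, so as a signed 32-bit value this is 0xCB70B1C6 − 2^32 = -881806906.

-881806906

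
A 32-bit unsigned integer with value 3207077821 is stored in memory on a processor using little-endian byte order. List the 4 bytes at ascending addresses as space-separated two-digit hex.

BD 1F 28 BF

3207077821 in hexadecimal, padded to 32 bits, is 0xBF281FBD.
Split into bytes (most-significant first): BF 28 1F BD.
Little-endian: lowest address holds the least-significant byte.
So at ascending addresses the bytes are BD 1F 28 BF.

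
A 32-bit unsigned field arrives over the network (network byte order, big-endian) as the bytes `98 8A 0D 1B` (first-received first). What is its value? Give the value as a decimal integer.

2559184155

Big-endian stores the most-significant byte at the lowest address.
The bytes are already most-significant first: 0x988A0D1B.
0x988A0D1B = 2559184155.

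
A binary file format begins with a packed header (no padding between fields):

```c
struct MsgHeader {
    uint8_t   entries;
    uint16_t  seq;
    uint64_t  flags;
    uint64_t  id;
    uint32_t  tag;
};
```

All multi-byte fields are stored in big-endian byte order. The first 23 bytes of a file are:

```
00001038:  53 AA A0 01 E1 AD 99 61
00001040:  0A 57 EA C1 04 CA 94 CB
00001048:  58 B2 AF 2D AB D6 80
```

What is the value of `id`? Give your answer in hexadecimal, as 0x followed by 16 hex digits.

0xC104CA94CB58B2AF

`id` follows `entries` (1 B), `seq` (2 B), `flags` (8 B), so it starts at offset 1 + 2 + 8 = 11 and occupies 8 bytes.
Bytes at offsets 11..18: C1 04 CA 94 CB 58 B2 AF.
Big-endian: lowest address holds the most-significant byte.
The bytes are already most-significant first: 0xC104CA94CB58B2AF.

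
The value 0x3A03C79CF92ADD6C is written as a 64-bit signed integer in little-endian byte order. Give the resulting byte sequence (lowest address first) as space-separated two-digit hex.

6C DD 2A F9 9C C7 03 3A

Split into bytes (most-significant first): 3A 03 C7 9C F9 2A DD 6C.
Little-endian: lowest address holds the least-significant byte.
So at ascending addresses the bytes are 6C DD 2A F9 9C C7 03 3A.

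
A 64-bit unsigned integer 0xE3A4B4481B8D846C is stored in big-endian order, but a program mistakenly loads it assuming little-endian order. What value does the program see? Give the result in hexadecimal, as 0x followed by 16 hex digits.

Stored big-endian, the bytes at ascending addresses are E3 A4 B4 48 1B 8D 84 6C.
Read back as little-endian, the first byte is least significant, giving 0x6C848D1B48B4A4E3.

0x6C848D1B48B4A4E3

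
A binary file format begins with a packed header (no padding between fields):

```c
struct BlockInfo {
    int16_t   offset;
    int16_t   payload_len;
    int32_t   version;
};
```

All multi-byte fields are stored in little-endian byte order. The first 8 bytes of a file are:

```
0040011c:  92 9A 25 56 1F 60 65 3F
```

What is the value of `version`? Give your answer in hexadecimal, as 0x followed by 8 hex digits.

0x3F65601F

`version` follows `offset` (2 B), `payload_len` (2 B), so it starts at offset 2 + 2 = 4 and occupies 4 bytes.
Bytes at offsets 4..7: 1F 60 65 3F.
Little-endian stores the least-significant byte at the lowest address.
Reassemble most-significant byte first: 3F 65 60 1F → 0x3F65601F.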